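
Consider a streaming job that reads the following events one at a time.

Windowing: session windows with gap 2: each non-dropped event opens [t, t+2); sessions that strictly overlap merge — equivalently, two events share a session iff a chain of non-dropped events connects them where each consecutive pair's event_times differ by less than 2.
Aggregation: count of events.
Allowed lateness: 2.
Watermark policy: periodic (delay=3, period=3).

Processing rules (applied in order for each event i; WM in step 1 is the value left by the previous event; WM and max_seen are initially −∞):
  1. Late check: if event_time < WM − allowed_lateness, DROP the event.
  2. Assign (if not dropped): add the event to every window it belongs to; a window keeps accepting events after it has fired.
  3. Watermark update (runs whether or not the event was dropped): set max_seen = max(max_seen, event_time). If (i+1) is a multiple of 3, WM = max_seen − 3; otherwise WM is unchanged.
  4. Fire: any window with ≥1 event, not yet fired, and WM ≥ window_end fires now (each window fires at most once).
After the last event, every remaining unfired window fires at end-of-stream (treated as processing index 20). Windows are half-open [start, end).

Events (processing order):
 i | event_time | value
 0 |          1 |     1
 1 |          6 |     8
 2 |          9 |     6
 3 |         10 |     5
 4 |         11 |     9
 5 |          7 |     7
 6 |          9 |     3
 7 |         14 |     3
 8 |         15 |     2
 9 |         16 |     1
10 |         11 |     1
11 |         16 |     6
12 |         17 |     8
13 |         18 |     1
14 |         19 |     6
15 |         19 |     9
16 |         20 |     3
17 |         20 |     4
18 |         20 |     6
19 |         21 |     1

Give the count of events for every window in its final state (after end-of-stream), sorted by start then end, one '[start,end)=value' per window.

[1,3)=1 [6,9)=2 [9,13)=5 [14,23)=12

i=0 t=1 v=1: → [1,3); WM=−∞
i=1 t=6 v=8: → [6,8); WM=−∞
i=2 t=9 v=6: → [9,11); WM=6
i=3 t=10 v=5: → [9,12); WM=6
i=4 t=11 v=9: → [9,13); WM=6
i=5 t=7 v=7: → [6,9); WM=8
i=6 t=9 v=3: → [9,13); WM=8
i=7 t=14 v=3: → [14,16); WM=8
i=8 t=15 v=2: → [14,17); WM=12
i=9 t=16 v=1: → [14,18); WM=12
i=10 t=11 v=1: → [9,13); WM=12
i=11 t=16 v=6: → [14,18); WM=13
i=12 t=17 v=8: → [14,19); WM=13
i=13 t=18 v=1: → [14,20); WM=13
i=14 t=19 v=6: → [14,21); WM=16
i=15 t=19 v=9: → [14,21); WM=16
i=16 t=20 v=3: → [14,22); WM=16
i=17 t=20 v=4: → [14,22); WM=17
i=18 t=20 v=6: → [14,22); WM=17
i=19 t=21 v=1: → [14,23); WM=17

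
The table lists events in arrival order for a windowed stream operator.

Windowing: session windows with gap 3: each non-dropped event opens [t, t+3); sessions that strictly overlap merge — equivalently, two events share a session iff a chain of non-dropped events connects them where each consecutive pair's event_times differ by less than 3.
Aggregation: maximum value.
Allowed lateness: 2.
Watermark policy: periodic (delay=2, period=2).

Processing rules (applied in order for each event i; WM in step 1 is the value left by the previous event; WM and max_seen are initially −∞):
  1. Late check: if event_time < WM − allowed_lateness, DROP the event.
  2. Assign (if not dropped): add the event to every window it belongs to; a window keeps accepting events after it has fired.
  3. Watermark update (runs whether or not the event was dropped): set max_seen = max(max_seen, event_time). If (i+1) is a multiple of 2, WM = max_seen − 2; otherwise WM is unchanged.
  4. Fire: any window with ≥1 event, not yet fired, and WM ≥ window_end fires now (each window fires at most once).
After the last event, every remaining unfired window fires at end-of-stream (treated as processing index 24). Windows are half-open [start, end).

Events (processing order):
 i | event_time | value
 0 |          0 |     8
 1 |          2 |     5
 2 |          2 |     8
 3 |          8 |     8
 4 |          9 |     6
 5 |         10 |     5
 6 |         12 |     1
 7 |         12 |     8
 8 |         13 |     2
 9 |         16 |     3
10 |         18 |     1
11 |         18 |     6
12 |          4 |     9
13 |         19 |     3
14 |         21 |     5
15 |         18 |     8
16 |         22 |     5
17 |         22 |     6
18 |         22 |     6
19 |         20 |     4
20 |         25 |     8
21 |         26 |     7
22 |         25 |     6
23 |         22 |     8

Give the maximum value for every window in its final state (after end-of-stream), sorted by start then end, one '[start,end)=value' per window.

[0,5)=8 [8,16)=8 [16,25)=8 [25,29)=8

i=0 t=0 v=8: → [0,3); WM=−∞
i=1 t=2 v=5: → [0,5); WM=0
i=2 t=2 v=8: → [0,5); WM=0
i=3 t=8 v=8: → [8,11); WM=6
i=4 t=9 v=6: → [8,12); WM=6
i=5 t=10 v=5: → [8,13); WM=8
i=6 t=12 v=1: → [8,15); WM=8
i=7 t=12 v=8: → [8,15); WM=10
i=8 t=13 v=2: → [8,16); WM=10
i=9 t=16 v=3: → [16,19); WM=14
i=10 t=18 v=1: → [16,21); WM=14
i=11 t=18 v=6: → [16,21); WM=16
i=12 t=4 v=9: DROP (t<16-2); WM=16
i=13 t=19 v=3: → [16,22); WM=17
i=14 t=21 v=5: → [16,24); WM=17
i=15 t=18 v=8: → [16,24); WM=19
i=16 t=22 v=5: → [16,25); WM=19
i=17 t=22 v=6: → [16,25); WM=20
i=18 t=22 v=6: → [16,25); WM=20
i=19 t=20 v=4: → [16,25); WM=20
i=20 t=25 v=8: → [25,28); WM=20
i=21 t=26 v=7: → [25,29); WM=24
i=22 t=25 v=6: → [25,29); WM=24
i=23 t=22 v=8: → [16,25); WM=24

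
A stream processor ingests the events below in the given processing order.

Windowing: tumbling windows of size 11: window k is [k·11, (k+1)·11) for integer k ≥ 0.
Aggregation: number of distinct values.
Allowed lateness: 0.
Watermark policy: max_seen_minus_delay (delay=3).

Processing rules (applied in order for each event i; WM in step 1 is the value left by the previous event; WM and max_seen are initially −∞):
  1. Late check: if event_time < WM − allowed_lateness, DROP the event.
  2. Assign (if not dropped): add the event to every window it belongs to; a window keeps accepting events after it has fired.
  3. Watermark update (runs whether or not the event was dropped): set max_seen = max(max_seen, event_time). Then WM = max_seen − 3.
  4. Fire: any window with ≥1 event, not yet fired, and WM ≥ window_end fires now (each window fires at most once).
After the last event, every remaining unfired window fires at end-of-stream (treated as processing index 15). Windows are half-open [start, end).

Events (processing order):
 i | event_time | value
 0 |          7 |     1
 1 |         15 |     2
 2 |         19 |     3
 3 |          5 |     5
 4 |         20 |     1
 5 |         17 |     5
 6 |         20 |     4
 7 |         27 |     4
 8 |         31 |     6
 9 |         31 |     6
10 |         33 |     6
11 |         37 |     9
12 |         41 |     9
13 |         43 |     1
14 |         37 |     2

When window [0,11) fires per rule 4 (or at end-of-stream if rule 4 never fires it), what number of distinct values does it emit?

i=0 t=7 v=1: → [0,11); WM=4
i=1 t=15 v=2: → [11,22); WM=12; [0,11) fires=1
i=2 t=19 v=3: → [11,22); WM=16
i=3 t=5 v=5: DROP (t<16-0); WM=16
i=4 t=20 v=1: → [11,22); WM=17
i=5 t=17 v=5: → [11,22); WM=17
i=6 t=20 v=4: → [11,22); WM=17
i=7 t=27 v=4: → [22,33); WM=24; [11,22) fires=5
i=8 t=31 v=6: → [22,33); WM=28
i=9 t=31 v=6: → [22,33); WM=28
i=10 t=33 v=6: → [33,44); WM=30
i=11 t=37 v=9: → [33,44); WM=34; [22,33) fires=2
i=12 t=41 v=9: → [33,44); WM=38
i=13 t=43 v=1: → [33,44); WM=40
i=14 t=37 v=2: DROP (t<40-0); WM=40

1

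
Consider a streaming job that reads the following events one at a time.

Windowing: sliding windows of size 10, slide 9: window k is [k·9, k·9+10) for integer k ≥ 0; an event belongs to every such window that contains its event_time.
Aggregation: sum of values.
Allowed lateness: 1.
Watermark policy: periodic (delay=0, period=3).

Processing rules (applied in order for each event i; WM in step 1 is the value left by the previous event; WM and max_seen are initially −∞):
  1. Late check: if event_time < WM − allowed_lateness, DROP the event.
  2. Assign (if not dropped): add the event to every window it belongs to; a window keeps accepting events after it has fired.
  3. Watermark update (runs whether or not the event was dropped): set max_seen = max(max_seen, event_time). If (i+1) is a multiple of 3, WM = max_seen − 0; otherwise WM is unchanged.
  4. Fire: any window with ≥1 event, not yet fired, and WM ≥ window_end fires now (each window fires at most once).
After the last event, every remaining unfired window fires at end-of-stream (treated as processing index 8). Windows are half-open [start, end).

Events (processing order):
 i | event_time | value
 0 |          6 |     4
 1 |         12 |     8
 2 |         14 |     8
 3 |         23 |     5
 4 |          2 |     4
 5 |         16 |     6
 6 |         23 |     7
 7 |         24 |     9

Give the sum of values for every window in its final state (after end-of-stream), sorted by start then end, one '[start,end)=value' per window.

i=0 t=6 v=4: → [0,10); WM=−∞
i=1 t=12 v=8: → [9,19); WM=−∞
i=2 t=14 v=8: → [9,19); WM=14; [0,10) fires=4
i=3 t=23 v=5: → [18,28); WM=14
i=4 t=2 v=4: DROP (t<14-1); WM=14
i=5 t=16 v=6: → [9,19); WM=23; [9,19) fires=22
i=6 t=23 v=7: → [18,28); WM=23
i=7 t=24 v=9: → [18,28); WM=23

[0,10)=4 [9,19)=22 [18,28)=21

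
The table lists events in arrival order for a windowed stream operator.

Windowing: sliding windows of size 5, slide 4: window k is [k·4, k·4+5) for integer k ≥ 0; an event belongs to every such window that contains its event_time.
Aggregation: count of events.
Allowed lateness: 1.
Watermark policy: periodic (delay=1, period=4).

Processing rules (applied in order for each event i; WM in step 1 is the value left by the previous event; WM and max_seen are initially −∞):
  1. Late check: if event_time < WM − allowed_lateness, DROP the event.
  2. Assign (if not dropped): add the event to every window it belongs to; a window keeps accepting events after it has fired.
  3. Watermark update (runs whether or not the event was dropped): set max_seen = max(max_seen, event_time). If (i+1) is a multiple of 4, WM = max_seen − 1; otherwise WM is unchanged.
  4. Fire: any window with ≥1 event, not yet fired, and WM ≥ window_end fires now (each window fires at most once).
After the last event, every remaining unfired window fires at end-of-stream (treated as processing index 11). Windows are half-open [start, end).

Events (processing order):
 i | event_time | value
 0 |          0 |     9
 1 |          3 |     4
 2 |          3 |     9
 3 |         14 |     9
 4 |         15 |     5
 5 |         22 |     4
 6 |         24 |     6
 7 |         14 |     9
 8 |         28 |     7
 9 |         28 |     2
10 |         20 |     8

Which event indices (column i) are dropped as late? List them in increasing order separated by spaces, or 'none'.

10

i=0 t=0 v=9: → [0,5); WM=−∞
i=1 t=3 v=4: → [0,5); WM=−∞
i=2 t=3 v=9: → [0,5); WM=−∞
i=3 t=14 v=9: → [12,17); WM=13; [0,5) fires=3
i=4 t=15 v=5: → [12,17); WM=13
i=5 t=22 v=4: → [20,25); WM=13
i=6 t=24 v=6: → [24,29),[20,25); WM=13
i=7 t=14 v=9: → [12,17); WM=23; [12,17) fires=3
i=8 t=28 v=7: → [28,33),[24,29); WM=23
i=9 t=28 v=2: → [28,33),[24,29); WM=23
i=10 t=20 v=8: DROP (t<23-1); WM=23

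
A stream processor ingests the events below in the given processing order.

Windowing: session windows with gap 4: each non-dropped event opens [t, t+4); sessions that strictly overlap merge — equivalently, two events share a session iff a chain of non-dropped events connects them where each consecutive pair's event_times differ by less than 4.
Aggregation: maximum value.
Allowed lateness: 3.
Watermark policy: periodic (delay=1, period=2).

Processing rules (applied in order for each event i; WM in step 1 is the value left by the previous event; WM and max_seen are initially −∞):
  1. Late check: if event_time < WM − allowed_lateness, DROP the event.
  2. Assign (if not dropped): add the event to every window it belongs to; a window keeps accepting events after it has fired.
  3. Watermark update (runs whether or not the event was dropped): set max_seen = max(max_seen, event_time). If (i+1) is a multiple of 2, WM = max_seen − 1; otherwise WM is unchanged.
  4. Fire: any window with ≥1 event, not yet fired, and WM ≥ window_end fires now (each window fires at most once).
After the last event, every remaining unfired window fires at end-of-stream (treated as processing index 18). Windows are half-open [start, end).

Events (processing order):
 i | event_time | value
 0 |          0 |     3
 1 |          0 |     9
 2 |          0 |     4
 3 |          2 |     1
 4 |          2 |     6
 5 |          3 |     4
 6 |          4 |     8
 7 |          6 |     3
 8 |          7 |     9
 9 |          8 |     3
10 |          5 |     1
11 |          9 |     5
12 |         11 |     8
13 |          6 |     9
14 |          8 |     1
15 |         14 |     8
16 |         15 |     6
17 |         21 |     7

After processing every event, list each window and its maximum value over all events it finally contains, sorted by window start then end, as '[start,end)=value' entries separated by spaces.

i=0 t=0 v=3: → [0,4); WM=−∞
i=1 t=0 v=9: → [0,4); WM=-1
i=2 t=0 v=4: → [0,4); WM=-1
i=3 t=2 v=1: → [0,6); WM=1
i=4 t=2 v=6: → [0,6); WM=1
i=5 t=3 v=4: → [0,7); WM=2
i=6 t=4 v=8: → [0,8); WM=2
i=7 t=6 v=3: → [0,10); WM=5
i=8 t=7 v=9: → [0,11); WM=5
i=9 t=8 v=3: → [0,12); WM=7
i=10 t=5 v=1: → [0,12); WM=7
i=11 t=9 v=5: → [0,13); WM=8
i=12 t=11 v=8: → [0,15); WM=8
i=13 t=6 v=9: → [0,15); WM=10
i=14 t=8 v=1: → [0,15); WM=10
i=15 t=14 v=8: → [0,18); WM=13
i=16 t=15 v=6: → [0,19); WM=13
i=17 t=21 v=7: → [21,25); WM=20

[0,19)=9 [21,25)=7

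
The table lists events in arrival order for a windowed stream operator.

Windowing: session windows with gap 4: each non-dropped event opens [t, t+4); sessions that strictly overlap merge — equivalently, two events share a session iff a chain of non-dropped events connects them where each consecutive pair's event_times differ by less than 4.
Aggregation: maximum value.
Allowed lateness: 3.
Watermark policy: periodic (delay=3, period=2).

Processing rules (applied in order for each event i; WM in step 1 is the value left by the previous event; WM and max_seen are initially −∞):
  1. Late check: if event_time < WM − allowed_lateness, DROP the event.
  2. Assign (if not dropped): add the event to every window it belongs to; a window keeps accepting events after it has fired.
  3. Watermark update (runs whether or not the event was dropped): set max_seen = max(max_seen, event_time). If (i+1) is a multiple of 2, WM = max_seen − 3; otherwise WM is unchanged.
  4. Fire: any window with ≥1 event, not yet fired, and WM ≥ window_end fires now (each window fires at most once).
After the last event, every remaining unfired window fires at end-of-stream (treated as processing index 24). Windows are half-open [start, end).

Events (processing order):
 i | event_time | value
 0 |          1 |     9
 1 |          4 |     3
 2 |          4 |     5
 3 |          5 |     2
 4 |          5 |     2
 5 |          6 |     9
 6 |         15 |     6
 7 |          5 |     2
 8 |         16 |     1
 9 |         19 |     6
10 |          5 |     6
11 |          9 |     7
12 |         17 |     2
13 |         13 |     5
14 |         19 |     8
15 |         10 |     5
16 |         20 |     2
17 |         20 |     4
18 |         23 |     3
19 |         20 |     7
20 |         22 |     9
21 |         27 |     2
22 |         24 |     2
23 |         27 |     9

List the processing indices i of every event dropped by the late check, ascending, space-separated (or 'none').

i=0 t=1 v=9: → [1,5); WM=−∞
i=1 t=4 v=3: → [1,8); WM=1
i=2 t=4 v=5: → [1,8); WM=1
i=3 t=5 v=2: → [1,9); WM=2
i=4 t=5 v=2: → [1,9); WM=2
i=5 t=6 v=9: → [1,10); WM=3
i=6 t=15 v=6: → [15,19); WM=3
i=7 t=5 v=2: → [1,10); WM=12
i=8 t=16 v=1: → [15,20); WM=12
i=9 t=19 v=6: → [15,23); WM=16
i=10 t=5 v=6: DROP (t<16-3); WM=16
i=11 t=9 v=7: DROP (t<16-3); WM=16
i=12 t=17 v=2: → [15,23); WM=16
i=13 t=13 v=5: → [13,23); WM=16
i=14 t=19 v=8: → [13,23); WM=16
i=15 t=10 v=5: DROP (t<16-3); WM=16
i=16 t=20 v=2: → [13,24); WM=16
i=17 t=20 v=4: → [13,24); WM=17
i=18 t=23 v=3: → [13,27); WM=17
i=19 t=20 v=7: → [13,27); WM=20
i=20 t=22 v=9: → [13,27); WM=20
i=21 t=27 v=2: → [27,31); WM=24
i=22 t=24 v=2: → [13,31); WM=24
i=23 t=27 v=9: → [13,31); WM=24

10 11 15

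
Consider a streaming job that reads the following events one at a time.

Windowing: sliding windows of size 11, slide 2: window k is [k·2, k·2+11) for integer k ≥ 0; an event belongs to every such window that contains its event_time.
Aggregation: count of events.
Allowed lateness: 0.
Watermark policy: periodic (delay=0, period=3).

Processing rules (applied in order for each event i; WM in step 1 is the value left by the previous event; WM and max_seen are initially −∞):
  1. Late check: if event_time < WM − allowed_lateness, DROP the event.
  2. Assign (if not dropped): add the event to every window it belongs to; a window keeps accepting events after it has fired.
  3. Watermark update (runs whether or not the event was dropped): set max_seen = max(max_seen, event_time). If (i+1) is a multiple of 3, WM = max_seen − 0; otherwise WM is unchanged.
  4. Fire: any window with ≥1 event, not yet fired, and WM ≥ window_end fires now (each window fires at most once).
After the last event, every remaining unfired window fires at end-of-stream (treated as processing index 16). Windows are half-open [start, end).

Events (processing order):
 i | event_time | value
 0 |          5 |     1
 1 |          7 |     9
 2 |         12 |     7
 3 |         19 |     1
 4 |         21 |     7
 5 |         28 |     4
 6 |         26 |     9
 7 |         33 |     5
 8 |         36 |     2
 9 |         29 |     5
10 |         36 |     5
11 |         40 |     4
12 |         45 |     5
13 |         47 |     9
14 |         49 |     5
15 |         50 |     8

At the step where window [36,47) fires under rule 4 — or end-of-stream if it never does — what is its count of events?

4

i=0 t=5 v=1: → [4,15),[2,13),[0,11); WM=−∞
i=1 t=7 v=9: → [6,17),[4,15),[2,13),[0,11); WM=−∞
i=2 t=12 v=7: → [12,23),[10,21),[8,19),[6,17),[4,15),[2,13); WM=12; [0,11) fires=2
i=3 t=19 v=1: → [18,29),[16,27),[14,25),[12,23),[10,21); WM=12
i=4 t=21 v=7: → [20,31),[18,29),[16,27),[14,25),[12,23); WM=12
i=5 t=28 v=4: → [28,39),[26,37),[24,35),[22,33),[20,31),[18,29); WM=28; [2,13) fires=3 [4,15) fires=3 [6,17) fires=2 [8,19) fires=1 [10,21) fires=2 [12,23) fires=3 [14,25) fires=2 [16,27) fires=2
i=6 t=26 v=9: DROP (t<28-0); WM=28
i=7 t=33 v=5: → [32,43),[30,41),[28,39),[26,37),[24,35); WM=28
i=8 t=36 v=2: → [36,47),[34,45),[32,43),[30,41),[28,39),[26,37); WM=36; [18,29) fires=3 [20,31) fires=2 [22,33) fires=1 [24,35) fires=2
i=9 t=29 v=5: DROP (t<36-0); WM=36
i=10 t=36 v=5: → [36,47),[34,45),[32,43),[30,41),[28,39),[26,37); WM=36
i=11 t=40 v=4: → [40,51),[38,49),[36,47),[34,45),[32,43),[30,41); WM=40; [26,37) fires=4 [28,39) fires=4
i=12 t=45 v=5: → [44,55),[42,53),[40,51),[38,49),[36,47); WM=40
i=13 t=47 v=9: → [46,57),[44,55),[42,53),[40,51),[38,49); WM=40
i=14 t=49 v=5: → [48,59),[46,57),[44,55),[42,53),[40,51); WM=49; [30,41) fires=4 [32,43) fires=4 [34,45) fires=3 [36,47) fires=4 [38,49) fires=3
i=15 t=50 v=8: → [50,61),[48,59),[46,57),[44,55),[42,53),[40,51); WM=49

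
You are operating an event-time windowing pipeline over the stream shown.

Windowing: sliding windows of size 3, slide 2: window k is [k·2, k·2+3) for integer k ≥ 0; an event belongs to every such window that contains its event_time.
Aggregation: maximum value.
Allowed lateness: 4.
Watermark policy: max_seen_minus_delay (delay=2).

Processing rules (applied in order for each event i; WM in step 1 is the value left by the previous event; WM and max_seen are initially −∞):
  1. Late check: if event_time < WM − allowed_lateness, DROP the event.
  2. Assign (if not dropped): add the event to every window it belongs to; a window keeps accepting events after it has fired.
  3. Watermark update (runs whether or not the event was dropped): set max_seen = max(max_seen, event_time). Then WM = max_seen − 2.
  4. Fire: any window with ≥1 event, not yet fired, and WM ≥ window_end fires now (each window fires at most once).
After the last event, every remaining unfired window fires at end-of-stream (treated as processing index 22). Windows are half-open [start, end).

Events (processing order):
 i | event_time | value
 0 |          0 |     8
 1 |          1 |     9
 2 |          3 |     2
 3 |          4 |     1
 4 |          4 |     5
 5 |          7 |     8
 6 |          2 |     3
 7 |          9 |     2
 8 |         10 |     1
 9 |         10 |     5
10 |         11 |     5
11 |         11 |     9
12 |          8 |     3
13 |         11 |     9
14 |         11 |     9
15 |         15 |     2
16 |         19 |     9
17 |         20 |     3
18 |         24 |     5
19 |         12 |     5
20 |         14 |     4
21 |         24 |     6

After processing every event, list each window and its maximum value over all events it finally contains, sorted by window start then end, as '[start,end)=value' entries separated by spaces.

[0,3)=9 [2,5)=5 [4,7)=5 [6,9)=8 [8,11)=5 [10,13)=9 [14,17)=2 [18,21)=9 [20,23)=3 [22,25)=6 [24,27)=6

i=0 t=0 v=8: → [0,3); WM=-2
i=1 t=1 v=9: → [0,3); WM=-1
i=2 t=3 v=2: → [2,5); WM=1
i=3 t=4 v=1: → [4,7),[2,5); WM=2
i=4 t=4 v=5: → [4,7),[2,5); WM=2
i=5 t=7 v=8: → [6,9); WM=5; [0,3) fires=9 [2,5) fires=5
i=6 t=2 v=3: → [2,5),[0,3); WM=5
i=7 t=9 v=2: → [8,11); WM=7; [4,7) fires=5
i=8 t=10 v=1: → [10,13),[8,11); WM=8
i=9 t=10 v=5: → [10,13),[8,11); WM=8
i=10 t=11 v=5: → [10,13); WM=9; [6,9) fires=8
i=11 t=11 v=9: → [10,13); WM=9
i=12 t=8 v=3: → [8,11),[6,9); WM=9
i=13 t=11 v=9: → [10,13); WM=9
i=14 t=11 v=9: → [10,13); WM=9
i=15 t=15 v=2: → [14,17); WM=13; [8,11) fires=5 [10,13) fires=9
i=16 t=19 v=9: → [18,21); WM=17; [14,17) fires=2
i=17 t=20 v=3: → [20,23),[18,21); WM=18
i=18 t=24 v=5: → [24,27),[22,25); WM=22; [18,21) fires=9
i=19 t=12 v=5: DROP (t<22-4); WM=22
i=20 t=14 v=4: DROP (t<22-4); WM=22
i=21 t=24 v=6: → [24,27),[22,25); WM=22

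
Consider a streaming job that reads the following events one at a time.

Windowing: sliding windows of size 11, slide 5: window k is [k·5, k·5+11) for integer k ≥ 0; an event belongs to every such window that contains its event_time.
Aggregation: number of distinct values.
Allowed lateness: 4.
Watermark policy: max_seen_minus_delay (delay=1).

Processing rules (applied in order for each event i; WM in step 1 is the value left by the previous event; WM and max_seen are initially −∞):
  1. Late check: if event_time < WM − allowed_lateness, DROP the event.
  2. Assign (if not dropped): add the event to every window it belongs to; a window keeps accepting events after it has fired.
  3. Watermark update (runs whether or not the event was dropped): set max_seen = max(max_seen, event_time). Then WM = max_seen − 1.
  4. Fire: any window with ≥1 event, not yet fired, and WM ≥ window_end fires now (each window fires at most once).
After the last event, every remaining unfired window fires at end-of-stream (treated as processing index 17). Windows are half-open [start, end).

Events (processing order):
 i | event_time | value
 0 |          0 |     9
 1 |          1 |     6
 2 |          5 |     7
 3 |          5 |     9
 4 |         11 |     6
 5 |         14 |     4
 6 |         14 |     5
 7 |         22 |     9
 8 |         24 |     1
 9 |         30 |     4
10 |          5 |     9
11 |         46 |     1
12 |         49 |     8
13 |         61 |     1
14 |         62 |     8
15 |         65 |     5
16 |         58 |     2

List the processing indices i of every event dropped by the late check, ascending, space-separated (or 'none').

10 16

i=0 t=0 v=9: → [0,11); WM=-1
i=1 t=1 v=6: → [0,11); WM=0
i=2 t=5 v=7: → [5,16),[0,11); WM=4
i=3 t=5 v=9: → [5,16),[0,11); WM=4
i=4 t=11 v=6: → [10,21),[5,16); WM=10
i=5 t=14 v=4: → [10,21),[5,16); WM=13; [0,11) fires=3
i=6 t=14 v=5: → [10,21),[5,16); WM=13
i=7 t=22 v=9: → [20,31),[15,26); WM=21; [5,16) fires=5 [10,21) fires=3
i=8 t=24 v=1: → [20,31),[15,26); WM=23
i=9 t=30 v=4: → [30,41),[25,36),[20,31); WM=29; [15,26) fires=2
i=10 t=5 v=9: DROP (t<29-4); WM=29
i=11 t=46 v=1: → [45,56),[40,51); WM=45; [20,31) fires=3 [25,36) fires=1 [30,41) fires=1
i=12 t=49 v=8: → [45,56),[40,51); WM=48
i=13 t=61 v=1: → [60,71),[55,66); WM=60; [40,51) fires=2 [45,56) fires=2
i=14 t=62 v=8: → [60,71),[55,66); WM=61
i=15 t=65 v=5: → [65,76),[60,71),[55,66); WM=64
i=16 t=58 v=2: DROP (t<64-4); WM=64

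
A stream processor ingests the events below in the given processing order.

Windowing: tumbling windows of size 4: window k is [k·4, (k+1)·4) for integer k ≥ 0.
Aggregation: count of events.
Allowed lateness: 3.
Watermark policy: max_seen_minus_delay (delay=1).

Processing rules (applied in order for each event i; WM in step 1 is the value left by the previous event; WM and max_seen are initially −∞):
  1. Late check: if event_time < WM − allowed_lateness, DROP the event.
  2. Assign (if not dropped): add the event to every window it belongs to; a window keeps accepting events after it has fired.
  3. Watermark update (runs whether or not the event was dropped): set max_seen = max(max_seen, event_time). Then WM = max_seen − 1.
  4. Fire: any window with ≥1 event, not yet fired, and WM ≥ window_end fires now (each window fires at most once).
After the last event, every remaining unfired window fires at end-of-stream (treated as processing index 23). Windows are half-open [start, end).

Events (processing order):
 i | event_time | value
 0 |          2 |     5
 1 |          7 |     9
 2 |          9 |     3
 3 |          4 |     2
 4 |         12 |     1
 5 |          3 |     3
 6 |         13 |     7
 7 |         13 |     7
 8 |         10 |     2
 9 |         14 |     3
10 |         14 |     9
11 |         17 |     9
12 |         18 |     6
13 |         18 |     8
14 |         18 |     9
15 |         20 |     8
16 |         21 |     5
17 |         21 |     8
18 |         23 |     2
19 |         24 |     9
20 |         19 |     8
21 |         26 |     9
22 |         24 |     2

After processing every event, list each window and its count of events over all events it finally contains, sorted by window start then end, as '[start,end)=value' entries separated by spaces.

[0,4)=1 [4,8)=1 [8,12)=2 [12,16)=5 [16,20)=4 [20,24)=4 [24,28)=3

i=0 t=2 v=5: → [0,4); WM=1
i=1 t=7 v=9: → [4,8); WM=6; [0,4) fires=1
i=2 t=9 v=3: → [8,12); WM=8; [4,8) fires=1
i=3 t=4 v=2: DROP (t<8-3); WM=8
i=4 t=12 v=1: → [12,16); WM=11
i=5 t=3 v=3: DROP (t<11-3); WM=11
i=6 t=13 v=7: → [12,16); WM=12; [8,12) fires=1
i=7 t=13 v=7: → [12,16); WM=12
i=8 t=10 v=2: → [8,12); WM=12
i=9 t=14 v=3: → [12,16); WM=13
i=10 t=14 v=9: → [12,16); WM=13
i=11 t=17 v=9: → [16,20); WM=16; [12,16) fires=5
i=12 t=18 v=6: → [16,20); WM=17
i=13 t=18 v=8: → [16,20); WM=17
i=14 t=18 v=9: → [16,20); WM=17
i=15 t=20 v=8: → [20,24); WM=19
i=16 t=21 v=5: → [20,24); WM=20; [16,20) fires=4
i=17 t=21 v=8: → [20,24); WM=20
i=18 t=23 v=2: → [20,24); WM=22
i=19 t=24 v=9: → [24,28); WM=23
i=20 t=19 v=8: DROP (t<23-3); WM=23
i=21 t=26 v=9: → [24,28); WM=25; [20,24) fires=4
i=22 t=24 v=2: → [24,28); WM=25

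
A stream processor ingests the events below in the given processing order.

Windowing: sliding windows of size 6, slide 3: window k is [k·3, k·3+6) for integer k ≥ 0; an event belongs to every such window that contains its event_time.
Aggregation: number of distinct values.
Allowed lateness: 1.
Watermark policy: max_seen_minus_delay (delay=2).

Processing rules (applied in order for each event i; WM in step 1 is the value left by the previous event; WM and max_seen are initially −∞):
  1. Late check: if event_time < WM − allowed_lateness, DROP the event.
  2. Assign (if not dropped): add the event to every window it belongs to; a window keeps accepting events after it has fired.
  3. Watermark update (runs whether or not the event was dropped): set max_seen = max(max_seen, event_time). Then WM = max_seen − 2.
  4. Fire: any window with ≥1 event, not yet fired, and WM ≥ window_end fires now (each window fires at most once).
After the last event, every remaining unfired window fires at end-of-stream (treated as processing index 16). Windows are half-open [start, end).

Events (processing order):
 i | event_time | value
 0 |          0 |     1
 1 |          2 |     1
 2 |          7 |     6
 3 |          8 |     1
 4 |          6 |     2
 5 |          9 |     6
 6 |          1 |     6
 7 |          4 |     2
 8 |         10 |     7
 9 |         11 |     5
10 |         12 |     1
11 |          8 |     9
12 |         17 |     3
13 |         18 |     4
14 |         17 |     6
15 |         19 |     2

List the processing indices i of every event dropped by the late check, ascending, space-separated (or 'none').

6 7 11

i=0 t=0 v=1: → [0,6); WM=-2
i=1 t=2 v=1: → [0,6); WM=0
i=2 t=7 v=6: → [6,12),[3,9); WM=5
i=3 t=8 v=1: → [6,12),[3,9); WM=6; [0,6) fires=1
i=4 t=6 v=2: → [6,12),[3,9); WM=6
i=5 t=9 v=6: → [9,15),[6,12); WM=7
i=6 t=1 v=6: DROP (t<7-1); WM=7
i=7 t=4 v=2: DROP (t<7-1); WM=7
i=8 t=10 v=7: → [9,15),[6,12); WM=8
i=9 t=11 v=5: → [9,15),[6,12); WM=9; [3,9) fires=3
i=10 t=12 v=1: → [12,18),[9,15); WM=10
i=11 t=8 v=9: DROP (t<10-1); WM=10
i=12 t=17 v=3: → [15,21),[12,18); WM=15; [6,12) fires=5 [9,15) fires=4
i=13 t=18 v=4: → [18,24),[15,21); WM=16
i=14 t=17 v=6: → [15,21),[12,18); WM=16
i=15 t=19 v=2: → [18,24),[15,21); WM=17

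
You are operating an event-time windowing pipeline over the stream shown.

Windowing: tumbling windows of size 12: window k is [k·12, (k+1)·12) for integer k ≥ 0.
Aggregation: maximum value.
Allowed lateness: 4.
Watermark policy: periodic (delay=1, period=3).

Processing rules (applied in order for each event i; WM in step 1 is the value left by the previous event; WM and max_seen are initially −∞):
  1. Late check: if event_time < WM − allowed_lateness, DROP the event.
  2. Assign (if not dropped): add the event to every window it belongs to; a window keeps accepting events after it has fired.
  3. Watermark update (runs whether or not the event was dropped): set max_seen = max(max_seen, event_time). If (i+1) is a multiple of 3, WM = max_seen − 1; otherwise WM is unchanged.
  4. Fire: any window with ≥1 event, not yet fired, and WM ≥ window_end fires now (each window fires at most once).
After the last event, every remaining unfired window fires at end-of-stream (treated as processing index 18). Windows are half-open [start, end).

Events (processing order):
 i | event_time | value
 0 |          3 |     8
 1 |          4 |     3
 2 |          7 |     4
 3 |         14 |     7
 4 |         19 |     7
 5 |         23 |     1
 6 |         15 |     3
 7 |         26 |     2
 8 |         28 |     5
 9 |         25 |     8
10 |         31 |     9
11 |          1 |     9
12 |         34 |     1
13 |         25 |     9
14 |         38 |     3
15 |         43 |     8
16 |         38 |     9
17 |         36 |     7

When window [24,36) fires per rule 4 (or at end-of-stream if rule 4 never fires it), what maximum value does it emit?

i=0 t=3 v=8: → [0,12); WM=−∞
i=1 t=4 v=3: → [0,12); WM=−∞
i=2 t=7 v=4: → [0,12); WM=6
i=3 t=14 v=7: → [12,24); WM=6
i=4 t=19 v=7: → [12,24); WM=6
i=5 t=23 v=1: → [12,24); WM=22; [0,12) fires=8
i=6 t=15 v=3: DROP (t<22-4); WM=22
i=7 t=26 v=2: → [24,36); WM=22
i=8 t=28 v=5: → [24,36); WM=27; [12,24) fires=7
i=9 t=25 v=8: → [24,36); WM=27
i=10 t=31 v=9: → [24,36); WM=27
i=11 t=1 v=9: DROP (t<27-4); WM=30
i=12 t=34 v=1: → [24,36); WM=30
i=13 t=25 v=9: DROP (t<30-4); WM=30
i=14 t=38 v=3: → [36,48); WM=37; [24,36) fires=9
i=15 t=43 v=8: → [36,48); WM=37
i=16 t=38 v=9: → [36,48); WM=37
i=17 t=36 v=7: → [36,48); WM=42

9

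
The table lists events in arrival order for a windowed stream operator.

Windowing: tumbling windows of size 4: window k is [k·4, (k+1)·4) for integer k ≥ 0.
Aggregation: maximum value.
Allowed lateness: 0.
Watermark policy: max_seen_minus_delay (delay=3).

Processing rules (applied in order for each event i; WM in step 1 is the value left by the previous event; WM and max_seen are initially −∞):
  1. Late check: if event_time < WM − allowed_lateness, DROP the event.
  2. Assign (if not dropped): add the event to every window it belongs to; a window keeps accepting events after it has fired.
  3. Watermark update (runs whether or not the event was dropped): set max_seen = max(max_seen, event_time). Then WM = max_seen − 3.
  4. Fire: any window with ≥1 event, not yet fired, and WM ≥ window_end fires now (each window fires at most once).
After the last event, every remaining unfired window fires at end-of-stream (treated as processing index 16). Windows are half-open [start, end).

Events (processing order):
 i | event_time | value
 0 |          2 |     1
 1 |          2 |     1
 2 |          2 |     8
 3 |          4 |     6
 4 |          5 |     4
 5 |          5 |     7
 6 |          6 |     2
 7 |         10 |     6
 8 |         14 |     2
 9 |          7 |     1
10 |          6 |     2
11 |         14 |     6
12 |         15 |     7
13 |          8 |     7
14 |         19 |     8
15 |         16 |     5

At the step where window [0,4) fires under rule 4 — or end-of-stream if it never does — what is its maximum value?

8

i=0 t=2 v=1: → [0,4); WM=-1
i=1 t=2 v=1: → [0,4); WM=-1
i=2 t=2 v=8: → [0,4); WM=-1
i=3 t=4 v=6: → [4,8); WM=1
i=4 t=5 v=4: → [4,8); WM=2
i=5 t=5 v=7: → [4,8); WM=2
i=6 t=6 v=2: → [4,8); WM=3
i=7 t=10 v=6: → [8,12); WM=7; [0,4) fires=8
i=8 t=14 v=2: → [12,16); WM=11; [4,8) fires=7
i=9 t=7 v=1: DROP (t<11-0); WM=11
i=10 t=6 v=2: DROP (t<11-0); WM=11
i=11 t=14 v=6: → [12,16); WM=11
i=12 t=15 v=7: → [12,16); WM=12; [8,12) fires=6
i=13 t=8 v=7: DROP (t<12-0); WM=12
i=14 t=19 v=8: → [16,20); WM=16; [12,16) fires=7
i=15 t=16 v=5: → [16,20); WM=16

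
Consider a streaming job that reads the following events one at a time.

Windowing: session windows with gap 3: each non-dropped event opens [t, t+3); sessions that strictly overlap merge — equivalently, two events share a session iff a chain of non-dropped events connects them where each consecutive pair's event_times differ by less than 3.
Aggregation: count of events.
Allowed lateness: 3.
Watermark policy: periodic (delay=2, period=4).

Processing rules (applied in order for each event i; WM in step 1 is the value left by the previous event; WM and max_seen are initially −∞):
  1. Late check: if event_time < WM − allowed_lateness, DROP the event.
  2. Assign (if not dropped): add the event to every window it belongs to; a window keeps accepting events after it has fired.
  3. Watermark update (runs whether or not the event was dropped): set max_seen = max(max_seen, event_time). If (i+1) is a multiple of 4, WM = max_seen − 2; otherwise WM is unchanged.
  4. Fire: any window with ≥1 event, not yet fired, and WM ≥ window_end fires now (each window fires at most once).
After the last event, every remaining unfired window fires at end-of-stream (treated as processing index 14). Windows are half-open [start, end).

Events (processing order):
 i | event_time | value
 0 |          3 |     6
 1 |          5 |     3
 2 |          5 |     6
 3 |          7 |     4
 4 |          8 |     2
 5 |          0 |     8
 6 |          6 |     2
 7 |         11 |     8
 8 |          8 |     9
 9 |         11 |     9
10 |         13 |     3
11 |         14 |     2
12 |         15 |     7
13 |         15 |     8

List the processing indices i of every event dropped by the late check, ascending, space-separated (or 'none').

i=0 t=3 v=6: → [3,6); WM=−∞
i=1 t=5 v=3: → [3,8); WM=−∞
i=2 t=5 v=6: → [3,8); WM=−∞
i=3 t=7 v=4: → [3,10); WM=5
i=4 t=8 v=2: → [3,11); WM=5
i=5 t=0 v=8: DROP (t<5-3); WM=5
i=6 t=6 v=2: → [3,11); WM=5
i=7 t=11 v=8: → [11,14); WM=9
i=8 t=8 v=9: → [3,11); WM=9
i=9 t=11 v=9: → [11,14); WM=9
i=10 t=13 v=3: → [11,16); WM=9
i=11 t=14 v=2: → [11,17); WM=12
i=12 t=15 v=7: → [11,18); WM=12
i=13 t=15 v=8: → [11,18); WM=12

5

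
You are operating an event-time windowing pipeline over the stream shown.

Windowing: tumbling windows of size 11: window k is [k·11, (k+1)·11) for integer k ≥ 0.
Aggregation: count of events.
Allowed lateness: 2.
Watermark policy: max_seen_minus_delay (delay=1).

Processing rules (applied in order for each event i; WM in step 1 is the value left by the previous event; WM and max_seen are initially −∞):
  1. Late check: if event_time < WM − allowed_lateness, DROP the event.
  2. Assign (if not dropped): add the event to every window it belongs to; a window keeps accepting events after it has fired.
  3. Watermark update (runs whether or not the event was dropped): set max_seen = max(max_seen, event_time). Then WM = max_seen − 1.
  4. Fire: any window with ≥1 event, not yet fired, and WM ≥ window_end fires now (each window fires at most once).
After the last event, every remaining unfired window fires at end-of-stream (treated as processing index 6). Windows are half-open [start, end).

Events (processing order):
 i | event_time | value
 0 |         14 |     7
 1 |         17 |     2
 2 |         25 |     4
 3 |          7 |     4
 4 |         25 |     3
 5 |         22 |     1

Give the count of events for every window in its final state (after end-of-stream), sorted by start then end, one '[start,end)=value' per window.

[11,22)=2 [22,33)=3

i=0 t=14 v=7: → [11,22); WM=13
i=1 t=17 v=2: → [11,22); WM=16
i=2 t=25 v=4: → [22,33); WM=24; [11,22) fires=2
i=3 t=7 v=4: DROP (t<24-2); WM=24
i=4 t=25 v=3: → [22,33); WM=24
i=5 t=22 v=1: → [22,33); WM=24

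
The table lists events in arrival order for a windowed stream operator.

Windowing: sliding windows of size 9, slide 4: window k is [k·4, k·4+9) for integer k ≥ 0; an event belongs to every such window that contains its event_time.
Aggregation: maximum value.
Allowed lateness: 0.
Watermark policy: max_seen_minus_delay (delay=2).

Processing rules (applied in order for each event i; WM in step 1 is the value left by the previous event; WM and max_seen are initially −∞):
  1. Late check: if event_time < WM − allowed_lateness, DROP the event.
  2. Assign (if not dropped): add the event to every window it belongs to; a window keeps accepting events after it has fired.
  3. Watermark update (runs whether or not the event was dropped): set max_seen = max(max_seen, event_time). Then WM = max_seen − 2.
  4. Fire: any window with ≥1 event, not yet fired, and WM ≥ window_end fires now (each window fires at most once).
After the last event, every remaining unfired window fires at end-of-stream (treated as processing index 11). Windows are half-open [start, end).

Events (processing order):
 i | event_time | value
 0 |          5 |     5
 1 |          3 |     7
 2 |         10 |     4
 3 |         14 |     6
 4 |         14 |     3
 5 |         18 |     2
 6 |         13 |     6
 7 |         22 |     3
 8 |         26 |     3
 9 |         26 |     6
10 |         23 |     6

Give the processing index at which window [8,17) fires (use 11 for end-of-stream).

7

i=0 t=5 v=5: → [4,13),[0,9); WM=3
i=1 t=3 v=7: → [0,9); WM=3
i=2 t=10 v=4: → [8,17),[4,13); WM=8
i=3 t=14 v=6: → [12,21),[8,17); WM=12; [0,9) fires=7
i=4 t=14 v=3: → [12,21),[8,17); WM=12
i=5 t=18 v=2: → [16,25),[12,21); WM=16; [4,13) fires=5
i=6 t=13 v=6: DROP (t<16-0); WM=16
i=7 t=22 v=3: → [20,29),[16,25); WM=20; [8,17) fires=6
i=8 t=26 v=3: → [24,33),[20,29); WM=24; [12,21) fires=6
i=9 t=26 v=6: → [24,33),[20,29); WM=24
i=10 t=23 v=6: DROP (t<24-0); WM=24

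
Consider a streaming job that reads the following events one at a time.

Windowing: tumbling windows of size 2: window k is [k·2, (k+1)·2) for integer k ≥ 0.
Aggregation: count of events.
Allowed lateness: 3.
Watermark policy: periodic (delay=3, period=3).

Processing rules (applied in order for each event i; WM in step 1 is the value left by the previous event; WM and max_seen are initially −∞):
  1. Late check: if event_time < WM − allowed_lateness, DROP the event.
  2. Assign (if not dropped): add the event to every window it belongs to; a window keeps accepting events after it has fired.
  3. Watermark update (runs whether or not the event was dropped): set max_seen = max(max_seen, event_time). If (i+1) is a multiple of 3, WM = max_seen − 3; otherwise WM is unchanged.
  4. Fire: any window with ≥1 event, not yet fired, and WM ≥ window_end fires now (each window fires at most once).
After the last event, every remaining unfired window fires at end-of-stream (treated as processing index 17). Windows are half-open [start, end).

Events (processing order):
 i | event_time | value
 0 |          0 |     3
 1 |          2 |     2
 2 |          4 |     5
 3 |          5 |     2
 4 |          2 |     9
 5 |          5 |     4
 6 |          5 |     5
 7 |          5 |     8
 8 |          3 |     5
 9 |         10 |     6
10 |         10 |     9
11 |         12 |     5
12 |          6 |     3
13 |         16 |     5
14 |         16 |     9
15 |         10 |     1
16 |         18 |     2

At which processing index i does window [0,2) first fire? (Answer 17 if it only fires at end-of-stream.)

i=0 t=0 v=3: → [0,2); WM=−∞
i=1 t=2 v=2: → [2,4); WM=−∞
i=2 t=4 v=5: → [4,6); WM=1
i=3 t=5 v=2: → [4,6); WM=1
i=4 t=2 v=9: → [2,4); WM=1
i=5 t=5 v=4: → [4,6); WM=2; [0,2) fires=1
i=6 t=5 v=5: → [4,6); WM=2
i=7 t=5 v=8: → [4,6); WM=2
i=8 t=3 v=5: → [2,4); WM=2
i=9 t=10 v=6: → [10,12); WM=2
i=10 t=10 v=9: → [10,12); WM=2
i=11 t=12 v=5: → [12,14); WM=9; [2,4) fires=3 [4,6) fires=5
i=12 t=6 v=3: → [6,8); WM=9; [6,8) fires=1
i=13 t=16 v=5: → [16,18); WM=9
i=14 t=16 v=9: → [16,18); WM=13; [10,12) fires=2
i=15 t=10 v=1: → [10,12); WM=13
i=16 t=18 v=2: → [18,20); WM=13

5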